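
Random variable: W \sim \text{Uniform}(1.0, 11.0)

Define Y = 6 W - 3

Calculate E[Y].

For Y = 6W - 3:
E[Y] = 6 * E[W] - 3
E[W] = (1 + 11)/2 = 6
E[Y] = 6 * 6 - 3 = 33

33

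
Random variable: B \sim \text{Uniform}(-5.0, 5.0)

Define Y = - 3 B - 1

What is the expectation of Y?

For Y = -3B - 1:
E[Y] = -3 * E[B] - 1
E[B] = (-5 + 5)/2 = 0
E[Y] = -3 * 0 - 1 = -1

-1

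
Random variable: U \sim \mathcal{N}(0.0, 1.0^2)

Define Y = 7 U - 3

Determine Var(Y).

For Y = aU + b: Var(Y) = a² * Var(U)
Var(U) = 1.0^2 = 1
Var(Y) = 7² * 1 = 49 * 1 = 49

49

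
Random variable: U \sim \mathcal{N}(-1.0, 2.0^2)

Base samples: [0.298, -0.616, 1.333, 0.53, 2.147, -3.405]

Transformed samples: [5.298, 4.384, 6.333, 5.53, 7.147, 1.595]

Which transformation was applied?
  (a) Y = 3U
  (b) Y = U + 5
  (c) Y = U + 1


Checking option (b) Y = U + 5:
  U = 0.298 -> Y = 5.298 ✓
  U = -0.616 -> Y = 4.384 ✓
  U = 1.333 -> Y = 6.333 ✓
All samples match this transformation.

(b) U + 5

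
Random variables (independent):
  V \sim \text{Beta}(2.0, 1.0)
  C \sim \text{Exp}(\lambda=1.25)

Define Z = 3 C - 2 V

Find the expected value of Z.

E[Z] = -2*E[V] + 3*E[C]
E[V] = 0.66666667
E[C] = 0.8
E[Z] = -2*0.66666667 + 3*0.8 = 1.0666667

1.0666667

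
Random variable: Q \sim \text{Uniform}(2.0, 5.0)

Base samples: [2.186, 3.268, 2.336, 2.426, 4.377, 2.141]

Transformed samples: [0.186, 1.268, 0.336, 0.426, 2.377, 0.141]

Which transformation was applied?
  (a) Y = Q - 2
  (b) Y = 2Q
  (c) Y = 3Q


Checking option (a) Y = Q - 2:
  Q = 2.186 -> Y = 0.186 ✓
  Q = 3.268 -> Y = 1.268 ✓
  Q = 2.336 -> Y = 0.336 ✓
All samples match this transformation.

(a) Q - 2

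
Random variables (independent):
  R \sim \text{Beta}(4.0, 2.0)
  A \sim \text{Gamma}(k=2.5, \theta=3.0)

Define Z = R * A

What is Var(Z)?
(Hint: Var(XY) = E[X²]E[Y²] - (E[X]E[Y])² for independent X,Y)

Var(XY) = E[X²]E[Y²] - (E[X]E[Y])²
E[R] = 0.66666667, Var(R) = 0.031746032
E[A] = 7.5, Var(A) = 22.5
E[R²] = 0.031746032 + 0.66666667² = 0.47619048
E[A²] = 22.5 + 7.5² = 78.75
Var(Z) = 0.47619048*78.75 - (0.66666667*7.5)²
= 37.5 - 25 = 12.5

12.5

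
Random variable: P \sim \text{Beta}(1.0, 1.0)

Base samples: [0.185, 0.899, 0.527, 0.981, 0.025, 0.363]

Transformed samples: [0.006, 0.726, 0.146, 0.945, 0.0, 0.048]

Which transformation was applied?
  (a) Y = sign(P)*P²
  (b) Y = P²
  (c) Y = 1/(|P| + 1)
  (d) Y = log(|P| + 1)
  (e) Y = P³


Checking option (e) Y = P³:
  P = 0.185 -> Y = 0.006 ✓
  P = 0.899 -> Y = 0.726 ✓
  P = 0.527 -> Y = 0.146 ✓
All samples match this transformation.

(e) P³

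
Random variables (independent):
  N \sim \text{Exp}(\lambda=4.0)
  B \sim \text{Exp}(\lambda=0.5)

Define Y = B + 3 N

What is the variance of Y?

For independent RVs: Var(aX + bY) = a²Var(X) + b²Var(Y)
Var(N) = 0.0625
Var(B) = 4
Var(Y) = 3²*0.0625 + 1²*4
= 9*0.0625 + 1*4 = 4.5625

4.5625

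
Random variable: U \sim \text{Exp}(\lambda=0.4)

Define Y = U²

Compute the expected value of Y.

Using E[X²] = Var(X) + (E[X])²:
E[U] = 2.5
Var(U) = 1/0.4^2 = 6.25
E[U²] = 6.25 + 2.5² = 6.25 + 6.25 = 12.5

12.5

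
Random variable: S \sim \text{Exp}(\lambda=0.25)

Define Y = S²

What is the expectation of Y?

E[S²] = Var(S) + (E[S])² = 16 + 16 = 32

32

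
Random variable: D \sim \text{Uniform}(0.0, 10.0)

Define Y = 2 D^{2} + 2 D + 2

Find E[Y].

E[Y] = 2*E[D²] + 2*E[D] + 2
E[D] = 5
E[D²] = Var(D) + (E[D])² = 8.3333333 + 25 = 33.333333
E[Y] = 2*33.333333 + 2*5 + 2 = 78.666667

78.666667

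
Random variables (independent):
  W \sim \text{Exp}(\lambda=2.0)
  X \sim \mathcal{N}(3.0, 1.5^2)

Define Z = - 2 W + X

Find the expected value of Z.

E[Z] = -2*E[W] + 1*E[X]
E[W] = 0.5
E[X] = 3
E[Z] = -2*0.5 + 1*3 = 2

2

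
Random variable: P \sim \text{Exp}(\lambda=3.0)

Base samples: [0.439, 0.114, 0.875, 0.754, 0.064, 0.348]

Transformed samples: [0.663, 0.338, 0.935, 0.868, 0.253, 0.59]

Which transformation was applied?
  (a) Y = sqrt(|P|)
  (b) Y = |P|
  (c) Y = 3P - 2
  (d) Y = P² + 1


Checking option (a) Y = sqrt(|P|):
  P = 0.439 -> Y = 0.663 ✓
  P = 0.114 -> Y = 0.338 ✓
  P = 0.875 -> Y = 0.935 ✓
All samples match this transformation.

(a) sqrt(|P|)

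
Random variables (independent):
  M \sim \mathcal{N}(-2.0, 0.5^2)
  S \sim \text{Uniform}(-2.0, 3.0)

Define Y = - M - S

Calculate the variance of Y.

For independent RVs: Var(aX + bY) = a²Var(X) + b²Var(Y)
Var(M) = 0.25
Var(S) = 2.0833333
Var(Y) = (-1)²*0.25 + (-1)²*2.0833333
= 1*0.25 + 1*2.0833333 = 2.3333333

2.3333333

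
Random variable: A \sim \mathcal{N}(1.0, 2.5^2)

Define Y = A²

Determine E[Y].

Using E[X²] = Var(X) + (E[X])²:
E[A] = 1
Var(A) = 2.5^2 = 6.25
E[A²] = 6.25 + 1² = 6.25 + 1 = 7.25

7.25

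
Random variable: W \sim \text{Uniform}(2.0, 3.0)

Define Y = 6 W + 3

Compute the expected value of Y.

For Y = 6W + 3:
E[Y] = 6 * E[W] + 3
E[W] = (2 + 3)/2 = 2.5
E[Y] = 6 * 2.5 + 3 = 18

18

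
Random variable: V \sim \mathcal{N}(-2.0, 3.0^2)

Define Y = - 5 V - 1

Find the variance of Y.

For Y = aV + b: Var(Y) = a² * Var(V)
Var(V) = 3.0^2 = 9
Var(Y) = (-5)² * 9 = 25 * 9 = 225

225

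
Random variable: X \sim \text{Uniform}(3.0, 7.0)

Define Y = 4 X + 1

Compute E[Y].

For Y = 4X + 1:
E[Y] = 4 * E[X] + 1
E[X] = (3 + 7)/2 = 5
E[Y] = 4 * 5 + 1 = 21

21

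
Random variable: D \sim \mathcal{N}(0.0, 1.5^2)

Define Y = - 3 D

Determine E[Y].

For Y = -3D:
E[Y] = -3 * E[D]
E[D] = 0.0 = 0
E[Y] = -3 * 0 = 0

0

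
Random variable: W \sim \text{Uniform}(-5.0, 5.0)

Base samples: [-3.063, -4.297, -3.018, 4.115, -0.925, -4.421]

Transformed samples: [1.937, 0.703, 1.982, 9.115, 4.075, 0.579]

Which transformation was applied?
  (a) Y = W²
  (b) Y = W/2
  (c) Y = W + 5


Checking option (c) Y = W + 5:
  W = -3.063 -> Y = 1.937 ✓
  W = -4.297 -> Y = 0.703 ✓
  W = -3.018 -> Y = 1.982 ✓
All samples match this transformation.

(c) W + 5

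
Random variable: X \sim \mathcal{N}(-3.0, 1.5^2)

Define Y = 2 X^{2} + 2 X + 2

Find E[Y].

E[Y] = 2*E[X²] + 2*E[X] + 2
E[X] = -3
E[X²] = Var(X) + (E[X])² = 2.25 + 9 = 11.25
E[Y] = 2*11.25 + 2*(-3) + 2 = 18.5

18.5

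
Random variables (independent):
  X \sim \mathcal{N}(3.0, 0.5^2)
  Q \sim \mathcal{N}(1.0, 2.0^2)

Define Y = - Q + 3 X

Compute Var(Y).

For independent RVs: Var(aX + bY) = a²Var(X) + b²Var(Y)
Var(X) = 0.25
Var(Q) = 4
Var(Y) = 3²*0.25 + (-1)²*4
= 9*0.25 + 1*4 = 6.25

6.25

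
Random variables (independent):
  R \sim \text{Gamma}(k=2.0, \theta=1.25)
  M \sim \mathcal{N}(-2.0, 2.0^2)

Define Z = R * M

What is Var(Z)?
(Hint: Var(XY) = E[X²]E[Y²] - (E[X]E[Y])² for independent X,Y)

Var(XY) = E[X²]E[Y²] - (E[X]E[Y])²
E[R] = 2.5, Var(R) = 3.125
E[M] = -2, Var(M) = 4
E[R²] = 3.125 + 2.5² = 9.375
E[M²] = 4 + (-2)² = 8
Var(Z) = 9.375*8 - (2.5*(-2))²
= 75 - 25 = 50

50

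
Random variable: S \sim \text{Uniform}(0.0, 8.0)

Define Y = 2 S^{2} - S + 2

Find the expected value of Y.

E[Y] = 2*E[S²] - 1*E[S] + 2
E[S] = 4
E[S²] = Var(S) + (E[S])² = 5.3333333 + 16 = 21.333333
E[Y] = 2*21.333333 - 1*4 + 2 = 40.666667

40.666667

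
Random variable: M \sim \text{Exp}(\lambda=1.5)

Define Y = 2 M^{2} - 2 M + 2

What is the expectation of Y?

E[Y] = 2*E[M²] - 2*E[M] + 2
E[M] = 0.66666667
E[M²] = Var(M) + (E[M])² = 0.44444444 + 0.44444444 = 0.88888889
E[Y] = 2*0.88888889 - 2*0.66666667 + 2 = 2.4444444

2.4444444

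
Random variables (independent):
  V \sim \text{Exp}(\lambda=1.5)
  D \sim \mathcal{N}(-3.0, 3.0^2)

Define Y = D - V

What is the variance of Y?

For independent RVs: Var(aX + bY) = a²Var(X) + b²Var(Y)
Var(V) = 0.44444444
Var(D) = 9
Var(Y) = (-1)²*0.44444444 + 1²*9
= 1*0.44444444 + 1*9 = 9.4444444

9.4444444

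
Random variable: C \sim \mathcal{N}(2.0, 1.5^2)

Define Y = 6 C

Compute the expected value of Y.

For Y = 6C:
E[Y] = 6 * E[C]
E[C] = 2.0 = 2
E[Y] = 6 * 2 = 12

12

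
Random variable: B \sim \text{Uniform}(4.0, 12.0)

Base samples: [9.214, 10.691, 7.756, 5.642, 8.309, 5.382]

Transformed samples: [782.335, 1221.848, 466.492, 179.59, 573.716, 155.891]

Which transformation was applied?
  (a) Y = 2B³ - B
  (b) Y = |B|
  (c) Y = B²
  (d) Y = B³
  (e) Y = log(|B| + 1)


Checking option (d) Y = B³:
  B = 9.214 -> Y = 782.335 ✓
  B = 10.691 -> Y = 1221.848 ✓
  B = 7.756 -> Y = 466.492 ✓
All samples match this transformation.

(d) B³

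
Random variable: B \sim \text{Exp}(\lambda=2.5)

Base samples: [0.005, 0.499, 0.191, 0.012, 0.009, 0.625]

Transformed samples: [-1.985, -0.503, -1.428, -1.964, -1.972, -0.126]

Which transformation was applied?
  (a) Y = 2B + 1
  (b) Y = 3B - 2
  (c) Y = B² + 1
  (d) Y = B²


Checking option (b) Y = 3B - 2:
  B = 0.005 -> Y = -1.985 ✓
  B = 0.499 -> Y = -0.503 ✓
  B = 0.191 -> Y = -1.428 ✓
All samples match this transformation.

(b) 3B - 2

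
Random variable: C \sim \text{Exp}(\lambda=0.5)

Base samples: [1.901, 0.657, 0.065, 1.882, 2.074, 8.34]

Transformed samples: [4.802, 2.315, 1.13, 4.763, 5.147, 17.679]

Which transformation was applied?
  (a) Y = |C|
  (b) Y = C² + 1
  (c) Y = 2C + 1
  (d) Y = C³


Checking option (c) Y = 2C + 1:
  C = 1.901 -> Y = 4.802 ✓
  C = 0.657 -> Y = 2.315 ✓
  C = 0.065 -> Y = 1.13 ✓
All samples match this transformation.

(c) 2C + 1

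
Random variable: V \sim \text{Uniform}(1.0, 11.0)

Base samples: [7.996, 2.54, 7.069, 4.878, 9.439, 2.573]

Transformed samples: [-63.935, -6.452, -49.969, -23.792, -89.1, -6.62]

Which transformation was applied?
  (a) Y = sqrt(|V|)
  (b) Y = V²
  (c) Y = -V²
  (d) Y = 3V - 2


Checking option (c) Y = -V²:
  V = 7.996 -> Y = -63.935 ✓
  V = 2.54 -> Y = -6.452 ✓
  V = 7.069 -> Y = -49.969 ✓
All samples match this transformation.

(c) -V²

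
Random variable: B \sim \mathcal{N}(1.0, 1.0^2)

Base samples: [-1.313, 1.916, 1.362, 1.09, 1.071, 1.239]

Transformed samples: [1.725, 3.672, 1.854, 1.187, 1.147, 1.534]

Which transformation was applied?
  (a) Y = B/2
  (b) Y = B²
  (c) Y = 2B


Checking option (b) Y = B²:
  B = -1.313 -> Y = 1.725 ✓
  B = 1.916 -> Y = 3.672 ✓
  B = 1.362 -> Y = 1.854 ✓
All samples match this transformation.

(b) B²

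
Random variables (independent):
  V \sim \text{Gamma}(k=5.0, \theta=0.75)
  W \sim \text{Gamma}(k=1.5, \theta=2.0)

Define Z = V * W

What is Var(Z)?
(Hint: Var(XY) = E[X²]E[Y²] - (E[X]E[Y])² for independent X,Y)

Var(XY) = E[X²]E[Y²] - (E[X]E[Y])²
E[V] = 3.75, Var(V) = 2.8125
E[W] = 3, Var(W) = 6
E[V²] = 2.8125 + 3.75² = 16.875
E[W²] = 6 + 3² = 15
Var(Z) = 16.875*15 - (3.75*3)²
= 253.125 - 126.5625 = 126.5625

126.5625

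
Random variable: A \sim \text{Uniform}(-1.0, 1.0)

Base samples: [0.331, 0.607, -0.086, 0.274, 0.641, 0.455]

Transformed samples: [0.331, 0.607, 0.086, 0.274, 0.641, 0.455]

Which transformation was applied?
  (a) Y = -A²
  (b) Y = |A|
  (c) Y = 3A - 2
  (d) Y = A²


Checking option (b) Y = |A|:
  A = 0.331 -> Y = 0.331 ✓
  A = 0.607 -> Y = 0.607 ✓
  A = -0.086 -> Y = 0.086 ✓
All samples match this transformation.

(b) |A|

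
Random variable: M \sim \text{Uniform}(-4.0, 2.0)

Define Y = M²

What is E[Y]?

E[M²] = Var(M) + (E[M])² = 3 + 1 = 4

4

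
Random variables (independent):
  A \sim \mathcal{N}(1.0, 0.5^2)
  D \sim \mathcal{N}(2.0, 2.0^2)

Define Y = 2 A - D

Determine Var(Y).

For independent RVs: Var(aX + bY) = a²Var(X) + b²Var(Y)
Var(A) = 0.25
Var(D) = 4
Var(Y) = 2²*0.25 + (-1)²*4
= 4*0.25 + 1*4 = 5

5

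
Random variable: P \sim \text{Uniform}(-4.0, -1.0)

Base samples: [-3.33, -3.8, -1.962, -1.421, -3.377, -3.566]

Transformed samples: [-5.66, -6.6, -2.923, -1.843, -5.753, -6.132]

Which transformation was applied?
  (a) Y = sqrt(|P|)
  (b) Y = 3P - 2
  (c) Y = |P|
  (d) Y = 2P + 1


Checking option (d) Y = 2P + 1:
  P = -3.33 -> Y = -5.66 ✓
  P = -3.8 -> Y = -6.6 ✓
  P = -1.962 -> Y = -2.923 ✓
All samples match this transformation.

(d) 2P + 1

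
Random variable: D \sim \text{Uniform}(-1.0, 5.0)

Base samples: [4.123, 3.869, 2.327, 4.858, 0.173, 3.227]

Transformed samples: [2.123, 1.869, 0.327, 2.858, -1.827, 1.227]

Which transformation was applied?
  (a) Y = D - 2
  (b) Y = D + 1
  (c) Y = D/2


Checking option (a) Y = D - 2:
  D = 4.123 -> Y = 2.123 ✓
  D = 3.869 -> Y = 1.869 ✓
  D = 2.327 -> Y = 0.327 ✓
All samples match this transformation.

(a) D - 2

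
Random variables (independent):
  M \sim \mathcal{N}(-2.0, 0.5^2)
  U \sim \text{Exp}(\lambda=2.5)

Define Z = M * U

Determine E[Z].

For independent RVs: E[XY] = E[X]*E[Y]
E[M] = -2
E[U] = 0.4
E[Z] = -2 * 0.4 = -0.8

-0.8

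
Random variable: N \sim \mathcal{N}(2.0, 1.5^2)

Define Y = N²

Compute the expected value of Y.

Using E[X²] = Var(X) + (E[X])²:
E[N] = 2
Var(N) = 1.5^2 = 2.25
E[N²] = 2.25 + 2² = 2.25 + 4 = 6.25

6.25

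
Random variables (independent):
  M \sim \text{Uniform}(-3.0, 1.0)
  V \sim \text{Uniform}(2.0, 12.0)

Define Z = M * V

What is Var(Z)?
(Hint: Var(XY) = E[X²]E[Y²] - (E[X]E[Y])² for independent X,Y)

Var(XY) = E[X²]E[Y²] - (E[X]E[Y])²
E[M] = -1, Var(M) = 1.3333333
E[V] = 7, Var(V) = 8.3333333
E[M²] = 1.3333333 + (-1)² = 2.3333333
E[V²] = 8.3333333 + 7² = 57.333333
Var(Z) = 2.3333333*57.333333 - (-1*7)²
= 133.77778 - 49 = 84.777778

84.777778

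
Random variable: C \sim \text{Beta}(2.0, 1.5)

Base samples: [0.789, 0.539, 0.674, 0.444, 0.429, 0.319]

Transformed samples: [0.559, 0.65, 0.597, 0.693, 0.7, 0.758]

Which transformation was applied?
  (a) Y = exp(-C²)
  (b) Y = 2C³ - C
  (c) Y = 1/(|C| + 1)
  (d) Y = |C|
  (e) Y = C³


Checking option (c) Y = 1/(|C| + 1):
  C = 0.789 -> Y = 0.559 ✓
  C = 0.539 -> Y = 0.65 ✓
  C = 0.674 -> Y = 0.597 ✓
All samples match this transformation.

(c) 1/(|C| + 1)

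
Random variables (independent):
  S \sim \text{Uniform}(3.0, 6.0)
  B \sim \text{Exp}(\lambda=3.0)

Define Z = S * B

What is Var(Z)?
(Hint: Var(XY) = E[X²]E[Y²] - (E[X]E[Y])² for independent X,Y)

Var(XY) = E[X²]E[Y²] - (E[X]E[Y])²
E[S] = 4.5, Var(S) = 0.75
E[B] = 0.33333333, Var(B) = 0.11111111
E[S²] = 0.75 + 4.5² = 21
E[B²] = 0.11111111 + 0.33333333² = 0.22222222
Var(Z) = 21*0.22222222 - (4.5*0.33333333)²
= 4.6666667 - 2.25 = 2.4166667

2.4166667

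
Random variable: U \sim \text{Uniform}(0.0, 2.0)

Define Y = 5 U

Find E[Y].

For Y = 5U:
E[Y] = 5 * E[U]
E[U] = (0 + 2)/2 = 1
E[Y] = 5 * 1 = 5

5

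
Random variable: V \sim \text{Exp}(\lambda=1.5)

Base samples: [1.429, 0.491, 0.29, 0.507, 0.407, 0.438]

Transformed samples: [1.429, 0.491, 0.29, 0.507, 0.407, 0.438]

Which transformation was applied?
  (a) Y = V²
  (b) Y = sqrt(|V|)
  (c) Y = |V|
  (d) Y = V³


Checking option (c) Y = |V|:
  V = 1.429 -> Y = 1.429 ✓
  V = 0.491 -> Y = 0.491 ✓
  V = 0.29 -> Y = 0.29 ✓
All samples match this transformation.

(c) |V|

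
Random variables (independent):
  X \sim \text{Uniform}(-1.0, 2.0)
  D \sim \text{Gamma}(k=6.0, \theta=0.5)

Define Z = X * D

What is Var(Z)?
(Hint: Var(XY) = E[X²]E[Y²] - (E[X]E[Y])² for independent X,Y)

Var(XY) = E[X²]E[Y²] - (E[X]E[Y])²
E[X] = 0.5, Var(X) = 0.75
E[D] = 3, Var(D) = 1.5
E[X²] = 0.75 + 0.5² = 1
E[D²] = 1.5 + 3² = 10.5
Var(Z) = 1*10.5 - (0.5*3)²
= 10.5 - 2.25 = 8.25

8.25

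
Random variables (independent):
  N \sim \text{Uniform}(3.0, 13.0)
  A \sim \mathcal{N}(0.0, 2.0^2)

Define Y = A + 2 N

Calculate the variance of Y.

For independent RVs: Var(aX + bY) = a²Var(X) + b²Var(Y)
Var(N) = 8.3333333
Var(A) = 4
Var(Y) = 2²*8.3333333 + 1²*4
= 4*8.3333333 + 1*4 = 37.333333

37.333333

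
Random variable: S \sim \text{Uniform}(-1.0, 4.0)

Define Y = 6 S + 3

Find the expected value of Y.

For Y = 6S + 3:
E[Y] = 6 * E[S] + 3
E[S] = (-1 + 4)/2 = 1.5
E[Y] = 6 * 1.5 + 3 = 12

12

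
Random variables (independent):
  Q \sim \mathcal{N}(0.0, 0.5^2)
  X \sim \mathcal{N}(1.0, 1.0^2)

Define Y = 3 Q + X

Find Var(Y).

For independent RVs: Var(aX + bY) = a²Var(X) + b²Var(Y)
Var(Q) = 0.25
Var(X) = 1
Var(Y) = 3²*0.25 + 1²*1
= 9*0.25 + 1*1 = 3.25

3.25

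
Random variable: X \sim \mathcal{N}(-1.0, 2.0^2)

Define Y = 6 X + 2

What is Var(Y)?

For Y = aX + b: Var(Y) = a² * Var(X)
Var(X) = 2.0^2 = 4
Var(Y) = 6² * 4 = 36 * 4 = 144

144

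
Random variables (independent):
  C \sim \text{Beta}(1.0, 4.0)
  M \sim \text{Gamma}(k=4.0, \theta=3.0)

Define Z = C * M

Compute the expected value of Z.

For independent RVs: E[XY] = E[X]*E[Y]
E[C] = 0.2
E[M] = 12
E[Z] = 0.2 * 12 = 2.4

2.4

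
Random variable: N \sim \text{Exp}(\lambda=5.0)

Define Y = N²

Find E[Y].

Using E[X²] = Var(X) + (E[X])²:
E[N] = 0.2
Var(N) = 1/5.0^2 = 0.04
E[N²] = 0.04 + 0.2² = 0.04 + 0.04 = 0.08

0.08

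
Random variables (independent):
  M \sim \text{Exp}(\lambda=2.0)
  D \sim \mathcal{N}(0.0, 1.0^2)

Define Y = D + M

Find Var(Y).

For independent RVs: Var(aX + bY) = a²Var(X) + b²Var(Y)
Var(M) = 0.25
Var(D) = 1
Var(Y) = 1²*0.25 + 1²*1
= 1*0.25 + 1*1 = 1.25

1.25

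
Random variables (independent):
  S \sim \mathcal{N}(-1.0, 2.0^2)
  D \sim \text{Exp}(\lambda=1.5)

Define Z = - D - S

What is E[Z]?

E[Z] = -1*E[S] - 1*E[D]
E[S] = -1
E[D] = 0.66666667
E[Z] = -1*(-1) - 1*0.66666667 = 0.33333333

0.33333333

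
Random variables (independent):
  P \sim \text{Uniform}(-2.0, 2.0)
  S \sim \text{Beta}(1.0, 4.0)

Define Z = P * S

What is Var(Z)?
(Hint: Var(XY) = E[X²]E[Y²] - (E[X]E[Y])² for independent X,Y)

Var(XY) = E[X²]E[Y²] - (E[X]E[Y])²
E[P] = 0, Var(P) = 1.3333333
E[S] = 0.2, Var(S) = 0.026666667
E[P²] = 1.3333333 + 0² = 1.3333333
E[S²] = 0.026666667 + 0.2² = 0.066666667
Var(Z) = 1.3333333*0.066666667 - (0*0.2)²
= 0.088888889 - 0 = 0.088888889

0.088888889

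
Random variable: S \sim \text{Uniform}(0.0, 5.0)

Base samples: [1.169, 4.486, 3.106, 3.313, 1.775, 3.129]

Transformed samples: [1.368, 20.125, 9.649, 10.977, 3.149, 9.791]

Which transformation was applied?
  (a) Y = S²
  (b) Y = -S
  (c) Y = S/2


Checking option (a) Y = S²:
  S = 1.169 -> Y = 1.368 ✓
  S = 4.486 -> Y = 20.125 ✓
  S = 3.106 -> Y = 9.649 ✓
All samples match this transformation.

(a) S²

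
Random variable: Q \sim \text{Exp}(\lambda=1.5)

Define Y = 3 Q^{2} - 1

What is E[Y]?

E[Y] = 3*E[Q²] - 1
E[Q] = 0.66666667
E[Q²] = Var(Q) + (E[Q])² = 0.44444444 + 0.44444444 = 0.88888889
E[Y] = 3*0.88888889 - 1 = 1.6666667

1.6666667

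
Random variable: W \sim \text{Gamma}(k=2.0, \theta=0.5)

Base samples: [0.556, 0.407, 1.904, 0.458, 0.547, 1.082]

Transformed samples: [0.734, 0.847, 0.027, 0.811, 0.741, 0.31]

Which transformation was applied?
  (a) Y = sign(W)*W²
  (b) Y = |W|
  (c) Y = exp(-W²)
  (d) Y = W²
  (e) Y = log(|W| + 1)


Checking option (c) Y = exp(-W²):
  W = 0.556 -> Y = 0.734 ✓
  W = 0.407 -> Y = 0.847 ✓
  W = 1.904 -> Y = 0.027 ✓
All samples match this transformation.

(c) exp(-W²)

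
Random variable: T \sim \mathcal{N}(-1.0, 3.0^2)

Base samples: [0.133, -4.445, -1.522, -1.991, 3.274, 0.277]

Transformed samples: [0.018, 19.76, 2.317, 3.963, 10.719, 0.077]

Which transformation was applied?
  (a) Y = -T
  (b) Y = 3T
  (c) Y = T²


Checking option (c) Y = T²:
  T = 0.133 -> Y = 0.018 ✓
  T = -4.445 -> Y = 19.76 ✓
  T = -1.522 -> Y = 2.317 ✓
All samples match this transformation.

(c) T²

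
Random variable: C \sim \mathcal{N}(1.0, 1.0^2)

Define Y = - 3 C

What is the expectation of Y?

For Y = -3C:
E[Y] = -3 * E[C]
E[C] = 1.0 = 1
E[Y] = -3 * 1 = -3

-3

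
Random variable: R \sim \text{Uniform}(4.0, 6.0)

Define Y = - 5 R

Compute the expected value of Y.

For Y = -5R:
E[Y] = -5 * E[R]
E[R] = (4 + 6)/2 = 5
E[Y] = -5 * 5 = -25

-25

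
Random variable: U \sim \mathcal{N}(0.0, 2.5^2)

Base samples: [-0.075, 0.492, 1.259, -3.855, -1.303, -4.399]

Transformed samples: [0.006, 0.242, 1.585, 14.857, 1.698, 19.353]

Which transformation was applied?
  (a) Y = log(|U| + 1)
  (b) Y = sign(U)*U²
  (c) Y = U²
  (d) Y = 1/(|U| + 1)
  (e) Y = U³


Checking option (c) Y = U²:
  U = -0.075 -> Y = 0.006 ✓
  U = 0.492 -> Y = 0.242 ✓
  U = 1.259 -> Y = 1.585 ✓
All samples match this transformation.

(c) U²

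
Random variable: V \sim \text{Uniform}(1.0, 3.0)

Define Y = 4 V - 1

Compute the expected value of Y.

For Y = 4V - 1:
E[Y] = 4 * E[V] - 1
E[V] = (1 + 3)/2 = 2
E[Y] = 4 * 2 - 1 = 7

7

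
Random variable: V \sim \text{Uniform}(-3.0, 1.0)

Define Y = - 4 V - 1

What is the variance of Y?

For Y = aV + b: Var(Y) = a² * Var(V)
Var(V) = (1 + 3)^2/12 = 1.3333333
Var(Y) = (-4)² * 1.3333333 = 16 * 1.3333333 = 21.333333

21.333333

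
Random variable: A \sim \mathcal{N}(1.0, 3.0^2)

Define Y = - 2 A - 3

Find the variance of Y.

For Y = aA + b: Var(Y) = a² * Var(A)
Var(A) = 3.0^2 = 9
Var(Y) = (-2)² * 9 = 4 * 9 = 36

36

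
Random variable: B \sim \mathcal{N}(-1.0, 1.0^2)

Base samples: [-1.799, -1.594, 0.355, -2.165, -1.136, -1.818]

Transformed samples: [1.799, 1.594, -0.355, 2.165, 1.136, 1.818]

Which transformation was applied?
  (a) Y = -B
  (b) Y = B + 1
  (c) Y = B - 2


Checking option (a) Y = -B:
  B = -1.799 -> Y = 1.799 ✓
  B = -1.594 -> Y = 1.594 ✓
  B = 0.355 -> Y = -0.355 ✓
All samples match this transformation.

(a) -B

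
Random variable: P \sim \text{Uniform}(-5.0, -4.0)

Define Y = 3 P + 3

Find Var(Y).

For Y = aP + b: Var(Y) = a² * Var(P)
Var(P) = (-4 + 5)^2/12 = 0.083333333
Var(Y) = 3² * 0.083333333 = 9 * 0.083333333 = 0.75

0.75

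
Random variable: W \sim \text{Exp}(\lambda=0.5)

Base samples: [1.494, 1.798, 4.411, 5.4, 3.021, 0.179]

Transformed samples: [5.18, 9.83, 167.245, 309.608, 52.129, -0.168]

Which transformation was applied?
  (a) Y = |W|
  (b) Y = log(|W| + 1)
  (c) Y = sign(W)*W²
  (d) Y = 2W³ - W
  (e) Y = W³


Checking option (d) Y = 2W³ - W:
  W = 1.494 -> Y = 5.18 ✓
  W = 1.798 -> Y = 9.83 ✓
  W = 4.411 -> Y = 167.245 ✓
All samples match this transformation.

(d) 2W³ - W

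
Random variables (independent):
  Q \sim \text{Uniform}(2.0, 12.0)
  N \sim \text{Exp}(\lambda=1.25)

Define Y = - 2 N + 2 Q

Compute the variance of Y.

For independent RVs: Var(aX + bY) = a²Var(X) + b²Var(Y)
Var(Q) = 8.3333333
Var(N) = 0.64
Var(Y) = 2²*8.3333333 + (-2)²*0.64
= 4*8.3333333 + 4*0.64 = 35.893333

35.893333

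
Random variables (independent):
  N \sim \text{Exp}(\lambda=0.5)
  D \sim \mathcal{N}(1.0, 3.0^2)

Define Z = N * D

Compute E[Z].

For independent RVs: E[XY] = E[X]*E[Y]
E[N] = 2
E[D] = 1
E[Z] = 2 * 1 = 2

2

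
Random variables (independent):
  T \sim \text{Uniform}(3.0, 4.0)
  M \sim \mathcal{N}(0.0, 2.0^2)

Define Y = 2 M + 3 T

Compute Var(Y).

For independent RVs: Var(aX + bY) = a²Var(X) + b²Var(Y)
Var(T) = 0.083333333
Var(M) = 4
Var(Y) = 3²*0.083333333 + 2²*4
= 9*0.083333333 + 4*4 = 16.75

16.75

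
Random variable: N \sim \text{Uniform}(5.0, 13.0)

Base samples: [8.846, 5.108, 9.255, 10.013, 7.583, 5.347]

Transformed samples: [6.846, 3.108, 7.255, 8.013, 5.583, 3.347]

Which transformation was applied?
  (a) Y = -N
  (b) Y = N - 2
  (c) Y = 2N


Checking option (b) Y = N - 2:
  N = 8.846 -> Y = 6.846 ✓
  N = 5.108 -> Y = 3.108 ✓
  N = 9.255 -> Y = 7.255 ✓
All samples match this transformation.

(b) N - 2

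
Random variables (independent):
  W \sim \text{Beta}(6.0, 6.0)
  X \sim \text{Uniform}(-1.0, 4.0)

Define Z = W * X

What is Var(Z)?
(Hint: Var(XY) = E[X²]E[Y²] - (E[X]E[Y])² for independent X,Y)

Var(XY) = E[X²]E[Y²] - (E[X]E[Y])²
E[W] = 0.5, Var(W) = 0.019230769
E[X] = 1.5, Var(X) = 2.0833333
E[W²] = 0.019230769 + 0.5² = 0.26923077
E[X²] = 2.0833333 + 1.5² = 4.3333333
Var(Z) = 0.26923077*4.3333333 - (0.5*1.5)²
= 1.1666667 - 0.5625 = 0.60416667

0.60416667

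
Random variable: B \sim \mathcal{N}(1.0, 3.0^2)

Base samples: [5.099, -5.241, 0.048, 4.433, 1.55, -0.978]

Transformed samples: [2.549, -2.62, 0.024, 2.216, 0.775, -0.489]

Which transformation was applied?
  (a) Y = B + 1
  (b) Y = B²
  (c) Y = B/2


Checking option (c) Y = B/2:
  B = 5.099 -> Y = 2.549 ✓
  B = -5.241 -> Y = -2.62 ✓
  B = 0.048 -> Y = 0.024 ✓
All samples match this transformation.

(c) B/2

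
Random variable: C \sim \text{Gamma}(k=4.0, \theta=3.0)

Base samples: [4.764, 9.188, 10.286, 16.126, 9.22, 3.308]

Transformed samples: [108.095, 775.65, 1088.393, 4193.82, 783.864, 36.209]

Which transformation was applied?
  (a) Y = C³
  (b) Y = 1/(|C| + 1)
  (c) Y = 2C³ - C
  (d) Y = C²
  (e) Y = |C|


Checking option (a) Y = C³:
  C = 4.764 -> Y = 108.095 ✓
  C = 9.188 -> Y = 775.65 ✓
  C = 10.286 -> Y = 1088.393 ✓
All samples match this transformation.

(a) C³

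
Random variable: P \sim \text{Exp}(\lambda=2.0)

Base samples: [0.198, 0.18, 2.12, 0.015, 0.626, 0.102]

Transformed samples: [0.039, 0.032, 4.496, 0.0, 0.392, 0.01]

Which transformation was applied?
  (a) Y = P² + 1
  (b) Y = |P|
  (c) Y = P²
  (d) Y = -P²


Checking option (c) Y = P²:
  P = 0.198 -> Y = 0.039 ✓
  P = 0.18 -> Y = 0.032 ✓
  P = 2.12 -> Y = 4.496 ✓
All samples match this transformation.

(c) P²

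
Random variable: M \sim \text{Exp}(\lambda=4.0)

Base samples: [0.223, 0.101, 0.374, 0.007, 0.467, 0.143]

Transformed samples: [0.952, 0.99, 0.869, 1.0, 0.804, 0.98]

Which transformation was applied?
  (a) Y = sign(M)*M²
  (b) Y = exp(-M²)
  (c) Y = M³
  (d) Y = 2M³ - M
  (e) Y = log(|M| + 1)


Checking option (b) Y = exp(-M²):
  M = 0.223 -> Y = 0.952 ✓
  M = 0.101 -> Y = 0.99 ✓
  M = 0.374 -> Y = 0.869 ✓
All samples match this transformation.

(b) exp(-M²)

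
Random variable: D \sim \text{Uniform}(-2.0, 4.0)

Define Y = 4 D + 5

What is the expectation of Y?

For Y = 4D + 5:
E[Y] = 4 * E[D] + 5
E[D] = (-2 + 4)/2 = 1
E[Y] = 4 * 1 + 5 = 9

9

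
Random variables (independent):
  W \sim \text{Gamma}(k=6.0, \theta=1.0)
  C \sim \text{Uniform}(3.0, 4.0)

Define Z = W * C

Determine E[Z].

For independent RVs: E[XY] = E[X]*E[Y]
E[W] = 6
E[C] = 3.5
E[Z] = 6 * 3.5 = 21

21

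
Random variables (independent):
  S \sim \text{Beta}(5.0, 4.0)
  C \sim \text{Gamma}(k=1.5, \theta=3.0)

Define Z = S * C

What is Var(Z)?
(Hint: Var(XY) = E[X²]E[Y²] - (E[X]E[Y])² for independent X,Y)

Var(XY) = E[X²]E[Y²] - (E[X]E[Y])²
E[S] = 0.55555556, Var(S) = 0.024691358
E[C] = 4.5, Var(C) = 13.5
E[S²] = 0.024691358 + 0.55555556² = 0.33333333
E[C²] = 13.5 + 4.5² = 33.75
Var(Z) = 0.33333333*33.75 - (0.55555556*4.5)²
= 11.25 - 6.25 = 5

5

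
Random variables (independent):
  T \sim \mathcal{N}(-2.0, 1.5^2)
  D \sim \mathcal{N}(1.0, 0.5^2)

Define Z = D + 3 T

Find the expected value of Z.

E[Z] = 3*E[T] + 1*E[D]
E[T] = -2
E[D] = 1
E[Z] = 3*(-2) + 1*1 = -5

-5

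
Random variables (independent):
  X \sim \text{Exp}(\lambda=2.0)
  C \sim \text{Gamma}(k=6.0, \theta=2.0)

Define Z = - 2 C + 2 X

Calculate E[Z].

E[Z] = 2*E[X] - 2*E[C]
E[X] = 0.5
E[C] = 12
E[Z] = 2*0.5 - 2*12 = -23

-23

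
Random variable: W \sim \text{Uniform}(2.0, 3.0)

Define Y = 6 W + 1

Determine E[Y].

For Y = 6W + 1:
E[Y] = 6 * E[W] + 1
E[W] = (2 + 3)/2 = 2.5
E[Y] = 6 * 2.5 + 1 = 16

16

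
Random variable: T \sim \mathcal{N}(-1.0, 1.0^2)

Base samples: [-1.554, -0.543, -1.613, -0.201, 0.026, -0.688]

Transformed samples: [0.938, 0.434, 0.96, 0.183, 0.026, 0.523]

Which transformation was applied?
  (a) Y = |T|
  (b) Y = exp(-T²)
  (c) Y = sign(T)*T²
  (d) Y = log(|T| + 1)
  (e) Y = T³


Checking option (d) Y = log(|T| + 1):
  T = -1.554 -> Y = 0.938 ✓
  T = -0.543 -> Y = 0.434 ✓
  T = -1.613 -> Y = 0.96 ✓
All samples match this transformation.

(d) log(|T| + 1)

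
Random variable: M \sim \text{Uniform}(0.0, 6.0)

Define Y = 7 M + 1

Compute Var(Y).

For Y = aM + b: Var(Y) = a² * Var(M)
Var(M) = (6 - 0)^2/12 = 3
Var(Y) = 7² * 3 = 49 * 3 = 147

147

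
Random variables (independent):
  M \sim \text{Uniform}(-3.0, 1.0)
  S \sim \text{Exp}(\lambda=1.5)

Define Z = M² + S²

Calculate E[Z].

E[Z] = E[M²] + E[S²]
E[M²] = Var(M) + E[M]² = 1.3333333 + 1 = 2.3333333
E[S²] = Var(S) + E[S]² = 0.44444444 + 0.44444444 = 0.88888889
E[Z] = 2.3333333 + 0.88888889 = 3.2222222

3.2222222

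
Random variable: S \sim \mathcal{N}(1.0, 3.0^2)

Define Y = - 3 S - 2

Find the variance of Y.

For Y = aS + b: Var(Y) = a² * Var(S)
Var(S) = 3.0^2 = 9
Var(Y) = (-3)² * 9 = 9 * 9 = 81

81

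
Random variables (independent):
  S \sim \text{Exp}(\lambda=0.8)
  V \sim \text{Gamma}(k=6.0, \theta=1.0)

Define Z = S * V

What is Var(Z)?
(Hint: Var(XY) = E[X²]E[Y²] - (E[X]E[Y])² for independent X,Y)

Var(XY) = E[X²]E[Y²] - (E[X]E[Y])²
E[S] = 1.25, Var(S) = 1.5625
E[V] = 6, Var(V) = 6
E[S²] = 1.5625 + 1.25² = 3.125
E[V²] = 6 + 6² = 42
Var(Z) = 3.125*42 - (1.25*6)²
= 131.25 - 56.25 = 75

75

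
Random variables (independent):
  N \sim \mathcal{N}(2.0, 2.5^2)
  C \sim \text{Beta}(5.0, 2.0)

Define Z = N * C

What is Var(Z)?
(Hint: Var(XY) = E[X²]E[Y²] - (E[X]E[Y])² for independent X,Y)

Var(XY) = E[X²]E[Y²] - (E[X]E[Y])²
E[N] = 2, Var(N) = 6.25
E[C] = 0.71428571, Var(C) = 0.025510204
E[N²] = 6.25 + 2² = 10.25
E[C²] = 0.025510204 + 0.71428571² = 0.53571429
Var(Z) = 10.25*0.53571429 - (2*0.71428571)²
= 5.4910714 - 2.0408163 = 3.4502551

3.4502551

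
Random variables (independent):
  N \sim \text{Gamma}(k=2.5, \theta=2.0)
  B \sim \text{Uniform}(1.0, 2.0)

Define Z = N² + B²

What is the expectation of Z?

E[Z] = E[N²] + E[B²]
E[N²] = Var(N) + E[N]² = 10 + 25 = 35
E[B²] = Var(B) + E[B]² = 0.083333333 + 2.25 = 2.3333333
E[Z] = 35 + 2.3333333 = 37.333333

37.333333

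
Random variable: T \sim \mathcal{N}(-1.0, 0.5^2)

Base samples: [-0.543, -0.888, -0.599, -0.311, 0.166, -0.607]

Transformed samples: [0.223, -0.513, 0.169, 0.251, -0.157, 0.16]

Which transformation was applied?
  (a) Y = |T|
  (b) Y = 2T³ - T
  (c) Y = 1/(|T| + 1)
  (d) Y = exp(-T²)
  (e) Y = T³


Checking option (b) Y = 2T³ - T:
  T = -0.543 -> Y = 0.223 ✓
  T = -0.888 -> Y = -0.513 ✓
  T = -0.599 -> Y = 0.169 ✓
All samples match this transformation.

(b) 2T³ - T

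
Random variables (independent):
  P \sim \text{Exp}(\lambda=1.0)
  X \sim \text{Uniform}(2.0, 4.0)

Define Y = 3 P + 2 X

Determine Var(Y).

For independent RVs: Var(aX + bY) = a²Var(X) + b²Var(Y)
Var(P) = 1
Var(X) = 0.33333333
Var(Y) = 3²*1 + 2²*0.33333333
= 9*1 + 4*0.33333333 = 10.333333

10.333333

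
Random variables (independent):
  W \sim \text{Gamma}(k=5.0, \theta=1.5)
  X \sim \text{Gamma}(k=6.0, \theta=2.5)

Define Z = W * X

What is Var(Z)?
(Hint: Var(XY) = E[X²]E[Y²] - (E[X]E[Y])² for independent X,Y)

Var(XY) = E[X²]E[Y²] - (E[X]E[Y])²
E[W] = 7.5, Var(W) = 11.25
E[X] = 15, Var(X) = 37.5
E[W²] = 11.25 + 7.5² = 67.5
E[X²] = 37.5 + 15² = 262.5
Var(Z) = 67.5*262.5 - (7.5*15)²
= 17718.75 - 12656.25 = 5062.5

5062.5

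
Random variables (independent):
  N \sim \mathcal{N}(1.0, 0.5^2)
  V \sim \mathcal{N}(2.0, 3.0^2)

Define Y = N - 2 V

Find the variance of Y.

For independent RVs: Var(aX + bY) = a²Var(X) + b²Var(Y)
Var(N) = 0.25
Var(V) = 9
Var(Y) = 1²*0.25 + (-2)²*9
= 1*0.25 + 4*9 = 36.25

36.25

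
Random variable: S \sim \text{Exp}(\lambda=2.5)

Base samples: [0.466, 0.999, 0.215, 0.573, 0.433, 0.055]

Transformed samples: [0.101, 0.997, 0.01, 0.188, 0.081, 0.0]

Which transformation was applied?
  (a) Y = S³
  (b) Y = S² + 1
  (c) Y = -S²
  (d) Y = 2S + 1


Checking option (a) Y = S³:
  S = 0.466 -> Y = 0.101 ✓
  S = 0.999 -> Y = 0.997 ✓
  S = 0.215 -> Y = 0.01 ✓
All samples match this transformation.

(a) S³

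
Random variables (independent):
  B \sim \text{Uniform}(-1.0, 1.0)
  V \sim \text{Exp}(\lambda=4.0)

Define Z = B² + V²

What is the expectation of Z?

E[Z] = E[B²] + E[V²]
E[B²] = Var(B) + E[B]² = 0.33333333 + 0 = 0.33333333
E[V²] = Var(V) + E[V]² = 0.0625 + 0.0625 = 0.125
E[Z] = 0.33333333 + 0.125 = 0.45833333

0.45833333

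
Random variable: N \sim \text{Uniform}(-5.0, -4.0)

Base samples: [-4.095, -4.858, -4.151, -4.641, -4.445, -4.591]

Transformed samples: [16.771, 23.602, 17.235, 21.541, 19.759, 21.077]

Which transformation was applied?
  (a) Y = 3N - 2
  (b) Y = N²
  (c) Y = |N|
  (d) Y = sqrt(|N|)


Checking option (b) Y = N²:
  N = -4.095 -> Y = 16.771 ✓
  N = -4.858 -> Y = 23.602 ✓
  N = -4.151 -> Y = 17.235 ✓
All samples match this transformation.

(b) N²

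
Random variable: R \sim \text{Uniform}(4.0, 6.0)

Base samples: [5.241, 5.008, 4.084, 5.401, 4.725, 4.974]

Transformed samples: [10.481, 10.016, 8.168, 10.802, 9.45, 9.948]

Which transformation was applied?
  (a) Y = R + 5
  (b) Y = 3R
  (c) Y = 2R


Checking option (c) Y = 2R:
  R = 5.241 -> Y = 10.481 ✓
  R = 5.008 -> Y = 10.016 ✓
  R = 4.084 -> Y = 8.168 ✓
All samples match this transformation.

(c) 2R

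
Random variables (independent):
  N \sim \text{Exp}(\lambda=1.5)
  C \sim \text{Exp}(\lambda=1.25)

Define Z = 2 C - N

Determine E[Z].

E[Z] = -1*E[N] + 2*E[C]
E[N] = 0.66666667
E[C] = 0.8
E[Z] = -1*0.66666667 + 2*0.8 = 0.93333333

0.93333333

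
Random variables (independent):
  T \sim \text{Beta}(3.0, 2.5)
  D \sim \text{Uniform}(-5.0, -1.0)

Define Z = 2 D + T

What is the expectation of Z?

E[Z] = 1*E[T] + 2*E[D]
E[T] = 0.54545455
E[D] = -3
E[Z] = 1*0.54545455 + 2*(-3) = -5.4545455

-5.4545455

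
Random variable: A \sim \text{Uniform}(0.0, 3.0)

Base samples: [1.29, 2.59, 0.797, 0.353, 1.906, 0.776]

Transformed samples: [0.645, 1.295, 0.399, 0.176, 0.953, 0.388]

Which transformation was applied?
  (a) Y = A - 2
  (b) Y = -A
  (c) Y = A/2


Checking option (c) Y = A/2:
  A = 1.29 -> Y = 0.645 ✓
  A = 2.59 -> Y = 1.295 ✓
  A = 0.797 -> Y = 0.399 ✓
All samples match this transformation.

(c) A/2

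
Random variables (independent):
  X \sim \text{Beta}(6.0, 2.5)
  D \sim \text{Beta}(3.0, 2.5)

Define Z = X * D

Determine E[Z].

For independent RVs: E[XY] = E[X]*E[Y]
E[X] = 0.70588235
E[D] = 0.54545455
E[Z] = 0.70588235 * 0.54545455 = 0.38502674

0.38502674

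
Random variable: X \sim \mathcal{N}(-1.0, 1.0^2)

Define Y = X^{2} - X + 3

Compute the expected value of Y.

E[Y] = 1*E[X²] - 1*E[X] + 3
E[X] = -1
E[X²] = Var(X) + (E[X])² = 1 + 1 = 2
E[Y] = 1*2 - 1*(-1) + 3 = 6

6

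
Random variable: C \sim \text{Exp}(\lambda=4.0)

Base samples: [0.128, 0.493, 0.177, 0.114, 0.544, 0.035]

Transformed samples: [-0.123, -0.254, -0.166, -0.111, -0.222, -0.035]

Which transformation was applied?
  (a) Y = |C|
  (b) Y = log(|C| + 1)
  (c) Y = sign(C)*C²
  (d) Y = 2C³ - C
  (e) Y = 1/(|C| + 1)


Checking option (d) Y = 2C³ - C:
  C = 0.128 -> Y = -0.123 ✓
  C = 0.493 -> Y = -0.254 ✓
  C = 0.177 -> Y = -0.166 ✓
All samples match this transformation.

(d) 2C³ - C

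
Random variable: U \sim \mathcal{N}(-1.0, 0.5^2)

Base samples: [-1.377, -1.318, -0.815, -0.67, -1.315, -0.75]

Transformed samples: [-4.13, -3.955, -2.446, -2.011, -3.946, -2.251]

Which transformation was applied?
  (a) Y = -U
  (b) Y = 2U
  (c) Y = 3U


Checking option (c) Y = 3U:
  U = -1.377 -> Y = -4.13 ✓
  U = -1.318 -> Y = -3.955 ✓
  U = -0.815 -> Y = -2.446 ✓
All samples match this transformation.

(c) 3U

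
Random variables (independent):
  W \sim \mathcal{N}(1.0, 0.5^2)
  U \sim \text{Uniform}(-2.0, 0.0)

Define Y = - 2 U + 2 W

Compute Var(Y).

For independent RVs: Var(aX + bY) = a²Var(X) + b²Var(Y)
Var(W) = 0.25
Var(U) = 0.33333333
Var(Y) = 2²*0.25 + (-2)²*0.33333333
= 4*0.25 + 4*0.33333333 = 2.3333333

2.3333333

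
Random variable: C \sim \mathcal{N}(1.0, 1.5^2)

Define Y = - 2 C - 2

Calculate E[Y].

For Y = -2C - 2:
E[Y] = -2 * E[C] - 2
E[C] = 1.0 = 1
E[Y] = -2 * 1 - 2 = -4

-4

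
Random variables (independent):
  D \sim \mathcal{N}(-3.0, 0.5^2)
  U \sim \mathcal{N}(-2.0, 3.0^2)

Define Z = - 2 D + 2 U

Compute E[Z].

E[Z] = -2*E[D] + 2*E[U]
E[D] = -3
E[U] = -2
E[Z] = -2*(-3) + 2*(-2) = 2

2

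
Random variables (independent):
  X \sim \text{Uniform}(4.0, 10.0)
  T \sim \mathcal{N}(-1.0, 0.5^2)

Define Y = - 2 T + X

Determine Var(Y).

For independent RVs: Var(aX + bY) = a²Var(X) + b²Var(Y)
Var(X) = 3
Var(T) = 0.25
Var(Y) = 1²*3 + (-2)²*0.25
= 1*3 + 4*0.25 = 4

4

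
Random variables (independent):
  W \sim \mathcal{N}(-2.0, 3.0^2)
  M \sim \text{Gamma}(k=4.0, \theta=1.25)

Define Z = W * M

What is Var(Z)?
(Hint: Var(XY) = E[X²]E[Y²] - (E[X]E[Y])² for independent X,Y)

Var(XY) = E[X²]E[Y²] - (E[X]E[Y])²
E[W] = -2, Var(W) = 9
E[M] = 5, Var(M) = 6.25
E[W²] = 9 + (-2)² = 13
E[M²] = 6.25 + 5² = 31.25
Var(Z) = 13*31.25 - (-2*5)²
= 406.25 - 100 = 306.25

306.25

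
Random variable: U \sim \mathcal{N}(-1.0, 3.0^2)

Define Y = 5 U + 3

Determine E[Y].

For Y = 5U + 3:
E[Y] = 5 * E[U] + 3
E[U] = -1.0 = -1
E[Y] = 5 * (-1) + 3 = -2

-2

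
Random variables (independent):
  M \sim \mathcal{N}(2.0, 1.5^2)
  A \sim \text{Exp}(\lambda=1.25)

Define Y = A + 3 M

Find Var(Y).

For independent RVs: Var(aX + bY) = a²Var(X) + b²Var(Y)
Var(M) = 2.25
Var(A) = 0.64
Var(Y) = 3²*2.25 + 1²*0.64
= 9*2.25 + 1*0.64 = 20.89

20.89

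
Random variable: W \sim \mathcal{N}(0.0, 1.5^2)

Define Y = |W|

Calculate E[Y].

For X ~ N(0, 1.5²), E[|X|] = sigma * sqrt(2/pi)
= 1.5 * sqrt(2/pi) = 1.1968268

1.1968268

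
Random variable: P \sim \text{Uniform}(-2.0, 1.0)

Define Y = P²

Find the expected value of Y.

E[P²] = Var(P) + (E[P])² = 0.75 + 0.25 = 1

1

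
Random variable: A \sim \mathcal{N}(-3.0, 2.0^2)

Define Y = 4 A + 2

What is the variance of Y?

For Y = aA + b: Var(Y) = a² * Var(A)
Var(A) = 2.0^2 = 4
Var(Y) = 4² * 4 = 16 * 4 = 64

64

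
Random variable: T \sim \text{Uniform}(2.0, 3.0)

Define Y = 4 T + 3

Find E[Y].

For Y = 4T + 3:
E[Y] = 4 * E[T] + 3
E[T] = (2 + 3)/2 = 2.5
E[Y] = 4 * 2.5 + 3 = 13

13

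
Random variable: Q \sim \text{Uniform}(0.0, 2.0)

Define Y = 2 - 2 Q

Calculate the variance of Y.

For Y = aQ + b: Var(Y) = a² * Var(Q)
Var(Q) = (2 - 0)^2/12 = 0.33333333
Var(Y) = (-2)² * 0.33333333 = 4 * 0.33333333 = 1.3333333

1.3333333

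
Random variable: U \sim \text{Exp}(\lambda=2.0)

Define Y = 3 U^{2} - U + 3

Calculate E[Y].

E[Y] = 3*E[U²] - 1*E[U] + 3
E[U] = 0.5
E[U²] = Var(U) + (E[U])² = 0.25 + 0.25 = 0.5
E[Y] = 3*0.5 - 1*0.5 + 3 = 4

4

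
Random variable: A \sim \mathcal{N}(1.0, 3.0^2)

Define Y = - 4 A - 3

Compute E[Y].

For Y = -4A - 3:
E[Y] = -4 * E[A] - 3
E[A] = 1.0 = 1
E[Y] = -4 * 1 - 3 = -7

-7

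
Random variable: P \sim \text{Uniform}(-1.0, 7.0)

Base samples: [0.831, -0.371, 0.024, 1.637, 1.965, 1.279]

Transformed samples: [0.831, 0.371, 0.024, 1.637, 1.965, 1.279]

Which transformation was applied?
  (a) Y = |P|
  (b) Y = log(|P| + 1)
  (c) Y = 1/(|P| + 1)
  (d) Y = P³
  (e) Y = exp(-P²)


Checking option (a) Y = |P|:
  P = 0.831 -> Y = 0.831 ✓
  P = -0.371 -> Y = 0.371 ✓
  P = 0.024 -> Y = 0.024 ✓
All samples match this transformation.

(a) |P|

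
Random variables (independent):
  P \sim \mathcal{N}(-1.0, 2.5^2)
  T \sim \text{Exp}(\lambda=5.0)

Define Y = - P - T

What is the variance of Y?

For independent RVs: Var(aX + bY) = a²Var(X) + b²Var(Y)
Var(P) = 6.25
Var(T) = 0.04
Var(Y) = (-1)²*6.25 + (-1)²*0.04
= 1*6.25 + 1*0.04 = 6.29

6.29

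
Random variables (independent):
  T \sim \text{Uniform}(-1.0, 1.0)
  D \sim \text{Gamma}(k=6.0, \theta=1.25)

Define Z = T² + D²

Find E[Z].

E[Z] = E[T²] + E[D²]
E[T²] = Var(T) + E[T]² = 0.33333333 + 0 = 0.33333333
E[D²] = Var(D) + E[D]² = 9.375 + 56.25 = 65.625
E[Z] = 0.33333333 + 65.625 = 65.958333

65.958333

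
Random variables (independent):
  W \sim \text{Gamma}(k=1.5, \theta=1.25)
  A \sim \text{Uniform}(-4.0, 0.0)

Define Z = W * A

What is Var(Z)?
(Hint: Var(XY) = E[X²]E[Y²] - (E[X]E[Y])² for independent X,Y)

Var(XY) = E[X²]E[Y²] - (E[X]E[Y])²
E[W] = 1.875, Var(W) = 2.34375
E[A] = -2, Var(A) = 1.3333333
E[W²] = 2.34375 + 1.875² = 5.859375
E[A²] = 1.3333333 + (-2)² = 5.3333333
Var(Z) = 5.859375*5.3333333 - (1.875*(-2))²
= 31.25 - 14.0625 = 17.1875

17.1875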